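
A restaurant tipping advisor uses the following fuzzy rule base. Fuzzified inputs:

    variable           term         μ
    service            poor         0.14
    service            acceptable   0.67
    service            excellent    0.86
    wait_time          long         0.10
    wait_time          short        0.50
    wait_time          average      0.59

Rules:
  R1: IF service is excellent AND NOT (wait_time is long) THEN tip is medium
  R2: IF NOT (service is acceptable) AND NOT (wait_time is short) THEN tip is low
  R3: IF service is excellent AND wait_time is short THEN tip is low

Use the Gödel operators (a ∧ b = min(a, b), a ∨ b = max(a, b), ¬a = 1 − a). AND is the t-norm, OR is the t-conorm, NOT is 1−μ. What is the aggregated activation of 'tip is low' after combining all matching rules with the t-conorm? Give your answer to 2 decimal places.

R1: excellent=0.86, ¬long=1−0.10=0.90; AND[min(a, b)] → w = 0.86
R2: ¬acceptable=1−0.67=0.33, ¬short=1−0.50=0.50; AND[min(a, b)] → w = 0.33
R3: excellent=0.86, short=0.50; AND[min(a, b)] → w = 0.50
Rules with consequent 'low': {R2, R3} → strengths 0.33, 0.50
Aggregate via t-conorm [max(a, b)]: 0.50

0.50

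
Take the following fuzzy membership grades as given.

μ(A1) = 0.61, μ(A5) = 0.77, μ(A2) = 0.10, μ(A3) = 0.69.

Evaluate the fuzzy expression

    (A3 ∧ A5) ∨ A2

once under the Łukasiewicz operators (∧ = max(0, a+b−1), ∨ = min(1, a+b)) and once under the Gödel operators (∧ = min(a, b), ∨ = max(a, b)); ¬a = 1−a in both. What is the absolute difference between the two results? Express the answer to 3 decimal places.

Under Łukasiewicz:
  A3 ∧ A5 = max(0, a+b−1) on (0.69, 0.77) = 0.46
  (A3 ∧ A5) ∨ A2 = min(1, a+b) on (0.46, 0.10) = 0.56
  → value = 0.5600
Under Gödel:
  A3 ∧ A5 = min(a, b) on (0.69, 0.77) = 0.69
  (A3 ∧ A5) ∨ A2 = max(a, b) on (0.69, 0.10) = 0.69
  → value = 0.6900
|0.5600 − 0.6900| = 0.130

0.130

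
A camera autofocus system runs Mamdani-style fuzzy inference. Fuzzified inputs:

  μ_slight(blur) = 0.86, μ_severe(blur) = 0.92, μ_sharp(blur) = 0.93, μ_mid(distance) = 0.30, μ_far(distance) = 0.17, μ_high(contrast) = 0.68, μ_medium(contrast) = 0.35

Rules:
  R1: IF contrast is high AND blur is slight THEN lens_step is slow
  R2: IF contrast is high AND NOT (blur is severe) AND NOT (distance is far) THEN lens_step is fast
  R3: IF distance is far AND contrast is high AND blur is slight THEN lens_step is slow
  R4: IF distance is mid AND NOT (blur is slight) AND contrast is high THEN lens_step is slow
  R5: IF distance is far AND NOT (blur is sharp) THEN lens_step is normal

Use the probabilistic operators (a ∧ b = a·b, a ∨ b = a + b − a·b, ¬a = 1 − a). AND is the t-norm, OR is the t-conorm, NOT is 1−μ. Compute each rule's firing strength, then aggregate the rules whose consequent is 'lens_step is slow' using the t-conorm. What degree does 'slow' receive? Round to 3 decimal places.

R1: high=0.68, slight=0.86; AND[a·b] → w = 0.5848
R2: high=0.68, ¬severe=1−0.92=0.08, ¬far=1−0.17=0.83; AND[a·b] → w = 0.0452
R3: far=0.17, high=0.68, slight=0.86; AND[a·b] → w = 0.0994
R4: mid=0.30, ¬slight=1−0.86=0.14, high=0.68; AND[a·b] → w = 0.0286
R5: far=0.17, ¬sharp=1−0.93=0.07; AND[a·b] → w = 0.0119
Rules with consequent 'slow': {R1, R3, R4} → strengths 0.5848, 0.0994, 0.0286
Aggregate via t-conorm [a + b − a·b]: 0.6368

0.637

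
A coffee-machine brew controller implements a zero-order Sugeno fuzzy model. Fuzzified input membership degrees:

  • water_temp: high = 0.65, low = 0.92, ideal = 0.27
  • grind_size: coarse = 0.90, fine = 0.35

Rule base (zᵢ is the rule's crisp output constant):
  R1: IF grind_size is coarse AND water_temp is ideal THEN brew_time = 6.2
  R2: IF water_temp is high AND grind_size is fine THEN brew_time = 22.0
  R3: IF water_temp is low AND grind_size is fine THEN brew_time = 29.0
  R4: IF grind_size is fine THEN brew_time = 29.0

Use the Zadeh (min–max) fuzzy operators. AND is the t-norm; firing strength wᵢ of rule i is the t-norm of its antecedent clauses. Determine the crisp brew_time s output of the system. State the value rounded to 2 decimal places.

R1 (z=6.2): coarse=0.90, ideal=0.27; AND[min(a, b)] → w = 0.27
R2 (z=22.0): high=0.65, fine=0.35; AND[min(a, b)] → w = 0.35
R3 (z=29.0): low=0.92, fine=0.35; AND[min(a, b)] → w = 0.35
R4 (z=29.0): fine=0.35 → w = 0.35
Weighted average = (0.27·6.2 + 0.35·22.0 + 0.35·29.0 + 0.35·29.0) / (0.27 + 0.35 + 0.35 + 0.35)
  = 29.6740 / 1.3200 = 22.48

22.48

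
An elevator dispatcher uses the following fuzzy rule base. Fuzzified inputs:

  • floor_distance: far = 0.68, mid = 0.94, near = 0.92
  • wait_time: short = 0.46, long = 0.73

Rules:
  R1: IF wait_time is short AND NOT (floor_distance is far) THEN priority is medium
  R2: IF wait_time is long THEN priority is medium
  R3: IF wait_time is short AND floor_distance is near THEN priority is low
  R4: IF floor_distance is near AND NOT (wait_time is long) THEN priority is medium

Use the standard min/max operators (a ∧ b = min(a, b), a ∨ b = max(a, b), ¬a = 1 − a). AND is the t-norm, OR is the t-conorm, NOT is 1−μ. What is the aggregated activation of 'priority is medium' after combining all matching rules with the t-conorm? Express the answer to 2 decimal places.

R1: short=0.46, ¬far=1−0.68=0.32; AND[min(a, b)] → w = 0.32
R2: long=0.73 → w = 0.73
R3: short=0.46, near=0.92; AND[min(a, b)] → w = 0.46
R4: near=0.92, ¬long=1−0.73=0.27; AND[min(a, b)] → w = 0.27
Rules with consequent 'medium': {R1, R2, R4} → strengths 0.32, 0.73, 0.27
Aggregate via t-conorm [max(a, b)]: 0.73

0.73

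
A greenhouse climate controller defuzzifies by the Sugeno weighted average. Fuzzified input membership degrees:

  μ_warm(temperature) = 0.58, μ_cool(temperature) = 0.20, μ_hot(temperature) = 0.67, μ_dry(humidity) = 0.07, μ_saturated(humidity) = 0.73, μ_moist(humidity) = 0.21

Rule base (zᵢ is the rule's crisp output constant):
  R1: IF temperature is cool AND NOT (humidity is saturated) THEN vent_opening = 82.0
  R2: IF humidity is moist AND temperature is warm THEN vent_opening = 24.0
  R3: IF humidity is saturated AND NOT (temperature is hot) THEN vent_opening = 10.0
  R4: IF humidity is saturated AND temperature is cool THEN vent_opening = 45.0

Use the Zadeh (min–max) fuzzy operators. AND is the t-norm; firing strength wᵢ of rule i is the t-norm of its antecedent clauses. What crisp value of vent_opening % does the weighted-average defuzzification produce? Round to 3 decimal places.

35.894

R1 (z=82.0): cool=0.20, ¬saturated=1−0.73=0.27; AND[min(a, b)] → w = 0.20
R2 (z=24.0): moist=0.21, warm=0.58; AND[min(a, b)] → w = 0.21
R3 (z=10.0): saturated=0.73, ¬hot=1−0.67=0.33; AND[min(a, b)] → w = 0.33
R4 (z=45.0): saturated=0.73, cool=0.20; AND[min(a, b)] → w = 0.20
Weighted average = (0.20·82.0 + 0.21·24.0 + 0.33·10.0 + 0.20·45.0) / (0.20 + 0.21 + 0.33 + 0.20)
  = 33.7400 / 0.9400 = 35.894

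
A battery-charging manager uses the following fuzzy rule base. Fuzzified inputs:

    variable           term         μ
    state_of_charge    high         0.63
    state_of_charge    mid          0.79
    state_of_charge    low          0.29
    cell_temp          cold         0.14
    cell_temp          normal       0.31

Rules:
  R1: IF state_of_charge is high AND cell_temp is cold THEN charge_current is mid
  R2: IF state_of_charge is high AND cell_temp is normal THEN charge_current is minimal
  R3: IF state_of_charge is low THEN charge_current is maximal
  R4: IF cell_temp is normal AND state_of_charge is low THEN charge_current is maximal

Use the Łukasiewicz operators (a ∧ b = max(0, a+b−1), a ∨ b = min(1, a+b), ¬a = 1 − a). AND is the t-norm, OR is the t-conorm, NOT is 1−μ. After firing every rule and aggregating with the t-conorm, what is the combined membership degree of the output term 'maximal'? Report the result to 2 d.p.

0.29

R1: high=0.63, cold=0.14; AND[max(0, a+b−1)] → w = 0.00
R2: high=0.63, normal=0.31; AND[max(0, a+b−1)] → w = 0.00
R3: low=0.29 → w = 0.29
R4: normal=0.31, low=0.29; AND[max(0, a+b−1)] → w = 0.00
Rules with consequent 'maximal': {R3, R4} → strengths 0.29, 0.00
Aggregate via t-conorm [min(1, a+b)]: 0.29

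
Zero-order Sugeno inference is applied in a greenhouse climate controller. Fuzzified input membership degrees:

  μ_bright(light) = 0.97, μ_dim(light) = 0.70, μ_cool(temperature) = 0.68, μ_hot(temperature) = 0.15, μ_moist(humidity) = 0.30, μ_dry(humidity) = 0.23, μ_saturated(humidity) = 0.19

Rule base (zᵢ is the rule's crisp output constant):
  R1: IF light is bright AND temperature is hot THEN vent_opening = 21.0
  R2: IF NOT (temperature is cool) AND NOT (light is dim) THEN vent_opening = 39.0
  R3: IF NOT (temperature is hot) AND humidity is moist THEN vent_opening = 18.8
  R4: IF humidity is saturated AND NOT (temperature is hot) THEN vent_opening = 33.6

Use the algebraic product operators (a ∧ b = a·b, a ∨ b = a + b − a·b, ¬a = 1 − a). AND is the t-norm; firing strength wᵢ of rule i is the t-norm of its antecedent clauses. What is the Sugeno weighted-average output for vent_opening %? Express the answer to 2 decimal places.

25.87

R1 (z=21.0): bright=0.97, hot=0.15; AND[a·b] → w = 0.1455
R2 (z=39.0): ¬cool=1−0.68=0.32, ¬dim=1−0.70=0.30; AND[a·b] → w = 0.0960
R3 (z=18.8): ¬hot=1−0.15=0.85, moist=0.30; AND[a·b] → w = 0.2550
R4 (z=33.6): saturated=0.19, ¬hot=1−0.15=0.85; AND[a·b] → w = 0.1615
Weighted average = (0.1455·21.0 + 0.0960·39.0 + 0.2550·18.8 + 0.1615·33.6) / (0.1455 + 0.0960 + 0.2550 + 0.1615)
  = 17.0199 / 0.6580 = 25.87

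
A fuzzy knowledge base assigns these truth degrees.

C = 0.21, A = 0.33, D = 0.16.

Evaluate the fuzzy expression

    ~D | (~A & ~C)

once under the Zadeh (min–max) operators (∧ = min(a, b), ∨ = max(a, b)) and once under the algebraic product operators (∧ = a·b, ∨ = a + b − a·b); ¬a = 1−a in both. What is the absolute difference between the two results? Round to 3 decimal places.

0.085

Under Zadeh (min–max):
  ~D = 1 − 0.16 = 0.84
  ~A = 1 − 0.33 = 0.67
  ~C = 1 − 0.21 = 0.79
  ~A & ~C = min(a, b) on (0.67, 0.79) = 0.67
  ~D | (~A & ~C) = max(a, b) on (0.84, 0.67) = 0.84
  → value = 0.8400
Under algebraic product:
  ~D = 1 − 0.1600 = 0.8400
  ~A = 1 − 0.3300 = 0.6700
  ~C = 1 − 0.2100 = 0.7900
  ~A & ~C = a·b on (0.6700, 0.7900) = 0.5293
  ~D | (~A & ~C) = a + b − a·b on (0.8400, 0.5293) = 0.9247
  → value = 0.9247
|0.8400 − 0.9247| = 0.085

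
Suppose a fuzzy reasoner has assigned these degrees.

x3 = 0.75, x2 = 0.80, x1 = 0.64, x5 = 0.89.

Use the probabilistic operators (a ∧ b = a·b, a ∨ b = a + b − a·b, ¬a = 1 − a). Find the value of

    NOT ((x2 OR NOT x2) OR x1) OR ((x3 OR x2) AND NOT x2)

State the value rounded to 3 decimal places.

0.237

NOT x2 = 1 − 0.8000 = 0.2000
x2 OR NOT x2 = a + b − a·b on (0.8000, 0.2000) = 0.8400
(x2 OR NOT x2) OR x1 = a + b − a·b on (0.8400, 0.6400) = 0.9424
NOT ((x2 OR NOT x2) OR x1) = 1 − 0.9424 = 0.0576
x3 OR x2 = a + b − a·b on (0.7500, 0.8000) = 0.9500
NOT x2 = 1 − 0.8000 = 0.2000
(x3 OR x2) AND NOT x2 = a·b on (0.9500, 0.2000) = 0.1900
NOT ((x2 OR NOT x2) OR x1) OR ((x3 OR x2) AND NOT x2) = a + b − a·b on (0.0576, 0.1900) = 0.2367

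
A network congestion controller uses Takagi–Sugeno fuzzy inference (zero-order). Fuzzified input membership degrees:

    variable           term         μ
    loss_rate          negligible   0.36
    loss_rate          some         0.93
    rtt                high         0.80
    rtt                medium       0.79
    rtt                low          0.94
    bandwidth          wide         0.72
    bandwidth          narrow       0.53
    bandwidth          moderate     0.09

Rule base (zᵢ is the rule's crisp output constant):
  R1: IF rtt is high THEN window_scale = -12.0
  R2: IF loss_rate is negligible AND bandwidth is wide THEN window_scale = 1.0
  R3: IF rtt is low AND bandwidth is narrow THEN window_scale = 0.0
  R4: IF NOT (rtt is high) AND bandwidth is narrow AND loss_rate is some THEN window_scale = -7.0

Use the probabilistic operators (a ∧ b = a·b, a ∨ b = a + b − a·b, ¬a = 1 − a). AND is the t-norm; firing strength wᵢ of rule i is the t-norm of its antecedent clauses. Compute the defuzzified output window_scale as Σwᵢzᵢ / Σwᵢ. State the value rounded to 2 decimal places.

-6.06

R1 (z=-12.0): high=0.80 → w = 0.8000
R2 (z=1.0): negligible=0.36, wide=0.72; AND[a·b] → w = 0.2592
R3 (z=0.0): low=0.94, narrow=0.53; AND[a·b] → w = 0.4982
R4 (z=-7.0): ¬high=1−0.80=0.20, narrow=0.53, some=0.93; AND[a·b] → w = 0.0986
Weighted average = (0.8000·-12.0 + 0.2592·1.0 + 0.4982·0.0 + 0.0986·-7.0) / (0.8000 + 0.2592 + 0.4982 + 0.0986)
  = -10.0309 / 1.6560 = -6.06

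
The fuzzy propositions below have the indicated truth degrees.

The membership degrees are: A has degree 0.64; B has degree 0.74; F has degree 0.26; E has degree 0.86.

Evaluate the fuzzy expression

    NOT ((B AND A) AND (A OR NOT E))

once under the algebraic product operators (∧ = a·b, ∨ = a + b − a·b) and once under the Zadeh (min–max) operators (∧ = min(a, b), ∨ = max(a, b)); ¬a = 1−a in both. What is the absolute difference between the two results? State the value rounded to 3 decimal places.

0.313

Under algebraic product:
  B AND A = a·b on (0.7400, 0.6400) = 0.4736
  NOT E = 1 − 0.8600 = 0.1400
  A OR NOT E = a + b − a·b on (0.6400, 0.1400) = 0.6904
  (B AND A) AND (A OR NOT E) = a·b on (0.4736, 0.6904) = 0.3270
  NOT ((B AND A) AND (A OR NOT E)) = 1 − 0.3270 = 0.6730
  → value = 0.6730
Under Zadeh (min–max):
  B AND A = min(a, b) on (0.74, 0.64) = 0.64
  NOT E = 1 − 0.86 = 0.14
  A OR NOT E = max(a, b) on (0.64, 0.14) = 0.64
  (B AND A) AND (A OR NOT E) = min(a, b) on (0.64, 0.64) = 0.64
  NOT ((B AND A) AND (A OR NOT E)) = 1 − 0.64 = 0.36
  → value = 0.3600
|0.6730 − 0.3600| = 0.313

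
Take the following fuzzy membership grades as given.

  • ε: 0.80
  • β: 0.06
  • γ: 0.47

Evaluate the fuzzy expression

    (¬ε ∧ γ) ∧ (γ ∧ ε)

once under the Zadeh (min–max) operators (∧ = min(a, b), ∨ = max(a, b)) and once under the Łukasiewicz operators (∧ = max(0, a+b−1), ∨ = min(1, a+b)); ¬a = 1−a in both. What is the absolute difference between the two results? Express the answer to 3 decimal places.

Under Zadeh (min–max):
  ¬ε = 1 − 0.80 = 0.20
  ¬ε ∧ γ = min(a, b) on (0.20, 0.47) = 0.20
  γ ∧ ε = min(a, b) on (0.47, 0.80) = 0.47
  (¬ε ∧ γ) ∧ (γ ∧ ε) = min(a, b) on (0.20, 0.47) = 0.20
  → value = 0.2000
Under Łukasiewicz:
  ¬ε = 1 − 0.80 = 0.20
  ¬ε ∧ γ = max(0, a+b−1) on (0.20, 0.47) = 0.00
  γ ∧ ε = max(0, a+b−1) on (0.47, 0.80) = 0.27
  (¬ε ∧ γ) ∧ (γ ∧ ε) = max(0, a+b−1) on (0.00, 0.27) = 0.00
  → value = 0.0000
|0.2000 − 0.0000| = 0.200

0.200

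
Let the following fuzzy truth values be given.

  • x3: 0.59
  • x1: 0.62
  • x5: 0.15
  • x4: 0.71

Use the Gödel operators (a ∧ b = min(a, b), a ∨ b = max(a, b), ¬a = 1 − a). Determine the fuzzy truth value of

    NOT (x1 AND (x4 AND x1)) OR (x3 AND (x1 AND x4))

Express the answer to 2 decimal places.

0.59

x4 AND x1 = min(a, b) on (0.71, 0.62) = 0.62
x1 AND (x4 AND x1) = min(a, b) on (0.62, 0.62) = 0.62
NOT (x1 AND (x4 AND x1)) = 1 − 0.62 = 0.38
x1 AND x4 = min(a, b) on (0.62, 0.71) = 0.62
x3 AND (x1 AND x4) = min(a, b) on (0.59, 0.62) = 0.59
NOT (x1 AND (x4 AND x1)) OR (x3 AND (x1 AND x4)) = max(a, b) on (0.38, 0.59) = 0.59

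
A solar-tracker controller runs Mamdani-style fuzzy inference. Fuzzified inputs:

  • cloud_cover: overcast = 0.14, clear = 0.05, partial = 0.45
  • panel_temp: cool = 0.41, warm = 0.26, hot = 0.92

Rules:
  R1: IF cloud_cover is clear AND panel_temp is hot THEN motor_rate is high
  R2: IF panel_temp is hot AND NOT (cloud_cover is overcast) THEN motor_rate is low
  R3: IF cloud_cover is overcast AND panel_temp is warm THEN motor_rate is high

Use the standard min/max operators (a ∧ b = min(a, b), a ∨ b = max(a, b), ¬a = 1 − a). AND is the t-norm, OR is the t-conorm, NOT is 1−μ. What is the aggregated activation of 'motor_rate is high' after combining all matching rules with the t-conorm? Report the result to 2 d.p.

R1: clear=0.05, hot=0.92; AND[min(a, b)] → w = 0.05
R2: hot=0.92, ¬overcast=1−0.14=0.86; AND[min(a, b)] → w = 0.86
R3: overcast=0.14, warm=0.26; AND[min(a, b)] → w = 0.14
Rules with consequent 'high': {R1, R3} → strengths 0.05, 0.14
Aggregate via t-conorm [max(a, b)]: 0.14

0.14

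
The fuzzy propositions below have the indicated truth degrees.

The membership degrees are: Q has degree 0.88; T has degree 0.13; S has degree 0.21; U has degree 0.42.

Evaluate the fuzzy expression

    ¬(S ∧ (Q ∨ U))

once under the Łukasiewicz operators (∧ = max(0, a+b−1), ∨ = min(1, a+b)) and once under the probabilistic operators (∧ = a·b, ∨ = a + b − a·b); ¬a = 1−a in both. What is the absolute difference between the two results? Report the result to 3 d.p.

0.015

Under Łukasiewicz:
  Q ∨ U = min(1, a+b) on (0.88, 0.42) = 1.00
  S ∧ (Q ∨ U) = max(0, a+b−1) on (0.21, 1.00) = 0.21
  ¬(S ∧ (Q ∨ U)) = 1 − 0.21 = 0.79
  → value = 0.7900
Under probabilistic:
  Q ∨ U = a + b − a·b on (0.8800, 0.4200) = 0.9304
  S ∧ (Q ∨ U) = a·b on (0.2100, 0.9304) = 0.1954
  ¬(S ∧ (Q ∨ U)) = 1 − 0.1954 = 0.8046
  → value = 0.8046
|0.7900 − 0.8046| = 0.015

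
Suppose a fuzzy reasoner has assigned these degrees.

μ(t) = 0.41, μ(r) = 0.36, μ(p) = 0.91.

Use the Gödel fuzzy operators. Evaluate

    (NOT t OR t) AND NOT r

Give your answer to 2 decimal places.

NOT t = 1 − 0.41 = 0.59
NOT t OR t = max(a, b) on (0.59, 0.41) = 0.59
NOT r = 1 − 0.36 = 0.64
(NOT t OR t) AND NOT r = min(a, b) on (0.59, 0.64) = 0.59

0.59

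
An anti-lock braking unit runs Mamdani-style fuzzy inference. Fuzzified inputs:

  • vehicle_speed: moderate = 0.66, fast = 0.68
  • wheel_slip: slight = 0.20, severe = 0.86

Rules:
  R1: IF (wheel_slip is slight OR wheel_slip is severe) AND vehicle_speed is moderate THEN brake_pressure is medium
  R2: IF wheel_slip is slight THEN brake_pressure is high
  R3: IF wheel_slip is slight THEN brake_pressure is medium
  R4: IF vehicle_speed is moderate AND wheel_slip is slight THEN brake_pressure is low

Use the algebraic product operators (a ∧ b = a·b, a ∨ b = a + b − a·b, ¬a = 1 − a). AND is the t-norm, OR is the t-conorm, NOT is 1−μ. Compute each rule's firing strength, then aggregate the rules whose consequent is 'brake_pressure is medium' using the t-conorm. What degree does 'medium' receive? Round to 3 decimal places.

R1: (slight=0.20 OR severe=0.86) = 0.8880; AND[a·b] with moderate=0.66 → w = 0.5861
R2: slight=0.20 → w = 0.2000
R3: slight=0.20 → w = 0.2000
R4: moderate=0.66, slight=0.20; AND[a·b] → w = 0.1320
Rules with consequent 'medium': {R1, R3} → strengths 0.5861, 0.2000
Aggregate via t-conorm [a + b − a·b]: 0.6689

0.669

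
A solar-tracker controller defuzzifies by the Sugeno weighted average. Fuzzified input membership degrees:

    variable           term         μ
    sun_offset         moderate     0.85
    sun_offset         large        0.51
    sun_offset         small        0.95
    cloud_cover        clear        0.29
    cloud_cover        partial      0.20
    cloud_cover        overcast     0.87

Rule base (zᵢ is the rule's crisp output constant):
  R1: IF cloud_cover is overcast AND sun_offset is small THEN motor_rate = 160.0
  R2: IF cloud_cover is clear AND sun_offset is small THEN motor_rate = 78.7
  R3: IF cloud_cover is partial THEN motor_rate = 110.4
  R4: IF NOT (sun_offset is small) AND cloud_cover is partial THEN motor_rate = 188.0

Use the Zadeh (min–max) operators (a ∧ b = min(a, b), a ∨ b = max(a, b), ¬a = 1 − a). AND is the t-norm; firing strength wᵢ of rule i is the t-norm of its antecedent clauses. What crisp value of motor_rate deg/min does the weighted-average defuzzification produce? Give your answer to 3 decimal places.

R1 (z=160.0): overcast=0.87, small=0.95; AND[min(a, b)] → w = 0.87
R2 (z=78.7): clear=0.29, small=0.95; AND[min(a, b)] → w = 0.29
R3 (z=110.4): partial=0.20 → w = 0.20
R4 (z=188.0): ¬small=1−0.95=0.05, partial=0.20; AND[min(a, b)] → w = 0.05
Weighted average = (0.87·160.0 + 0.29·78.7 + 0.20·110.4 + 0.05·188.0) / (0.87 + 0.29 + 0.20 + 0.05)
  = 193.5030 / 1.4100 = 137.236

137.236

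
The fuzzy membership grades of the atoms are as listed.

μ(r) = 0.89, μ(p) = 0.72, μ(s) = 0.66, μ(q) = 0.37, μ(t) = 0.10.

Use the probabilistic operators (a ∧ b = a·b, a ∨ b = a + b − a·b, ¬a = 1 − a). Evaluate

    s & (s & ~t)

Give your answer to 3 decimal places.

~t = 1 − 0.1000 = 0.9000
s & ~t = a·b on (0.6600, 0.9000) = 0.5940
s & (s & ~t) = a·b on (0.6600, 0.5940) = 0.3920

0.392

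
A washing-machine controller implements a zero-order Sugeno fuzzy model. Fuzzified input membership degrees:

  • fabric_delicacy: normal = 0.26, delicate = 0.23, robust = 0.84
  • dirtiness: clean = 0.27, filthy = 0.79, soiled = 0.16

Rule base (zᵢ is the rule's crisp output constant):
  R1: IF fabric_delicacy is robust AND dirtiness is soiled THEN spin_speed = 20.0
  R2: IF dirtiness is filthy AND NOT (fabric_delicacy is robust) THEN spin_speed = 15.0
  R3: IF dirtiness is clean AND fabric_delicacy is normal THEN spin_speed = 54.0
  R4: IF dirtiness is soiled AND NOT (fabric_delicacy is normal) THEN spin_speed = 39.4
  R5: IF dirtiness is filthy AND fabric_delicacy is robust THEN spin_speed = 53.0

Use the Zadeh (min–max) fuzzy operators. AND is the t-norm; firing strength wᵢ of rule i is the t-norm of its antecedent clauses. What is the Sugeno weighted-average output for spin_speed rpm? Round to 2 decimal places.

44.32

R1 (z=20.0): robust=0.84, soiled=0.16; AND[min(a, b)] → w = 0.16
R2 (z=15.0): filthy=0.79, ¬robust=1−0.84=0.16; AND[min(a, b)] → w = 0.16
R3 (z=54.0): clean=0.27, normal=0.26; AND[min(a, b)] → w = 0.26
R4 (z=39.4): soiled=0.16, ¬normal=1−0.26=0.74; AND[min(a, b)] → w = 0.16
R5 (z=53.0): filthy=0.79, robust=0.84; AND[min(a, b)] → w = 0.79
Weighted average = (0.16·20.0 + 0.16·15.0 + 0.26·54.0 + 0.16·39.4 + 0.79·53.0) / (0.16 + 0.16 + 0.26 + 0.16 + 0.79)
  = 67.8140 / 1.5300 = 44.32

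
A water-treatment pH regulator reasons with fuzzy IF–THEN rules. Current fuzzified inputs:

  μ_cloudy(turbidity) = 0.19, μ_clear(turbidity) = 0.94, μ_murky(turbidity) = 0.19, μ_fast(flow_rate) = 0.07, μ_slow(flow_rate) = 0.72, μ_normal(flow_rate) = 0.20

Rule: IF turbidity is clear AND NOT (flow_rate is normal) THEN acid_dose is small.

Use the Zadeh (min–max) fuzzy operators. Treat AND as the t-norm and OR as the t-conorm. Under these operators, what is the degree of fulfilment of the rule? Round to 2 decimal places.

firing strength: clear=0.94, ¬normal=1−0.20=0.80; AND[min(a, b)] → w = 0.80

0.80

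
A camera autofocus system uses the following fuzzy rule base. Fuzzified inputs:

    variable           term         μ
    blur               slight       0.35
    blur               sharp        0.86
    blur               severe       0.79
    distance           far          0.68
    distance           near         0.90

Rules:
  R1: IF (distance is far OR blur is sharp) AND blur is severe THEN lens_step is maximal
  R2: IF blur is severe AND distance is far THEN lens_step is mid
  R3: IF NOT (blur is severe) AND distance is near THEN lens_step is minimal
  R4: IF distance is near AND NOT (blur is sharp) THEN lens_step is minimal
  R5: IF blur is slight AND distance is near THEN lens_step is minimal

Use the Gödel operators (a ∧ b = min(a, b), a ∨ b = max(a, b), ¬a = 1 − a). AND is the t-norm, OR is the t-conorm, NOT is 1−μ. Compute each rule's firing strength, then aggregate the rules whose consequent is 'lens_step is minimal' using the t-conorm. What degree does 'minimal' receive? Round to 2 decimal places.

R1: (far=0.68 OR sharp=0.86) = 0.86; AND[min(a, b)] with severe=0.79 → w = 0.79
R2: severe=0.79, far=0.68; AND[min(a, b)] → w = 0.68
R3: ¬severe=1−0.79=0.21, near=0.90; AND[min(a, b)] → w = 0.21
R4: near=0.90, ¬sharp=1−0.86=0.14; AND[min(a, b)] → w = 0.14
R5: slight=0.35, near=0.90; AND[min(a, b)] → w = 0.35
Rules with consequent 'minimal': {R3, R4, R5} → strengths 0.21, 0.14, 0.35
Aggregate via t-conorm [max(a, b)]: 0.35

0.35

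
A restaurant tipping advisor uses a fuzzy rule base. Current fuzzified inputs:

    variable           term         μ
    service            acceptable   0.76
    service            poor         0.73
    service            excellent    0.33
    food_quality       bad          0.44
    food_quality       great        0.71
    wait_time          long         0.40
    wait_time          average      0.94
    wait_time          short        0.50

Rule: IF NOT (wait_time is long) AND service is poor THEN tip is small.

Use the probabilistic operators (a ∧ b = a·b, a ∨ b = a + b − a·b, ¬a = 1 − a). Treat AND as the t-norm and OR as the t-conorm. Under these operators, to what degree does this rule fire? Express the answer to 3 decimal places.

0.438

firing strength: ¬long=1−0.40=0.60, poor=0.73; AND[a·b] → w = 0.4380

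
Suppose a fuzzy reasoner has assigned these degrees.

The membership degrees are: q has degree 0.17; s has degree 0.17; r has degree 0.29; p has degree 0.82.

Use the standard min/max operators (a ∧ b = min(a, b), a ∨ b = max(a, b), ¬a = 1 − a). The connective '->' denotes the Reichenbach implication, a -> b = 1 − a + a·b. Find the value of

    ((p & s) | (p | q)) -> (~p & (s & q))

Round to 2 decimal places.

p & s = min(a, b) on (0.82, 0.17) = 0.17
p | q = max(a, b) on (0.82, 0.17) = 0.82
(p & s) | (p | q) = max(a, b) on (0.17, 0.82) = 0.82
~p = 1 − 0.82 = 0.18
s & q = min(a, b) on (0.17, 0.17) = 0.17
~p & (s & q) = min(a, b) on (0.18, 0.17) = 0.17
((p & s) | (p | q)) -> (~p & (s & q))  [Reichenbach: 1 − a + a·b] with a=0.82, b=0.17 → 0.32

0.32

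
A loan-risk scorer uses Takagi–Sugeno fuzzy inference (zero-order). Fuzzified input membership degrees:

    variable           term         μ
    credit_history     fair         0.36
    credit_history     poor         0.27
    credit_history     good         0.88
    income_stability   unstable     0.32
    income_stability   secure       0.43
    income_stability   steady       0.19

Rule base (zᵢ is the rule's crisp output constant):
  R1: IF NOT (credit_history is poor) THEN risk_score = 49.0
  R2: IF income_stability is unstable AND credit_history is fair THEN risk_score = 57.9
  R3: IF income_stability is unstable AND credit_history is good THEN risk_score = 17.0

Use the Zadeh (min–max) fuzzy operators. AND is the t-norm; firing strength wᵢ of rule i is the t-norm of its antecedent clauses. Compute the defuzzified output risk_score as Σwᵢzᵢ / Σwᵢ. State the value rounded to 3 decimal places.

R1 (z=49.0): ¬poor=1−0.27=0.73 → w = 0.73
R2 (z=57.9): unstable=0.32, fair=0.36; AND[min(a, b)] → w = 0.32
R3 (z=17.0): unstable=0.32, good=0.88; AND[min(a, b)] → w = 0.32
Weighted average = (0.73·49.0 + 0.32·57.9 + 0.32·17.0) / (0.73 + 0.32 + 0.32)
  = 59.7380 / 1.3700 = 43.604

43.604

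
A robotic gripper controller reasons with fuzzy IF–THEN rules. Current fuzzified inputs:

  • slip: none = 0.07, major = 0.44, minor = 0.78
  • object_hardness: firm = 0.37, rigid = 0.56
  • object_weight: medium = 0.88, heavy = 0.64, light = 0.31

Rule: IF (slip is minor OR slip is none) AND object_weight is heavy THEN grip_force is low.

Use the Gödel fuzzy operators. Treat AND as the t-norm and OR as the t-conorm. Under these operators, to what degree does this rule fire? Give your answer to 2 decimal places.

firing strength: (minor=0.78 OR none=0.07) = 0.78; AND[min(a, b)] with heavy=0.64 → w = 0.64

0.64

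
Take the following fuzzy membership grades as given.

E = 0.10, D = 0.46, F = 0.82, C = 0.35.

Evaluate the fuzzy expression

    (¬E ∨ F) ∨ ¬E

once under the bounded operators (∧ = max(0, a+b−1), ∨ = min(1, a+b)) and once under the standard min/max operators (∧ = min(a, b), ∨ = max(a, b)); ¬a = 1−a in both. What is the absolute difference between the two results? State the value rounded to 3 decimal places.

Under bounded:
  ¬E = 1 − 0.10 = 0.90
  ¬E ∨ F = min(1, a+b) on (0.90, 0.82) = 1.00
  ¬E = 1 − 0.10 = 0.90
  (¬E ∨ F) ∨ ¬E = min(1, a+b) on (1.00, 0.90) = 1.00
  → value = 1.0000
Under standard min/max:
  ¬E = 1 − 0.10 = 0.90
  ¬E ∨ F = max(a, b) on (0.90, 0.82) = 0.90
  ¬E = 1 − 0.10 = 0.90
  (¬E ∨ F) ∨ ¬E = max(a, b) on (0.90, 0.90) = 0.90
  → value = 0.9000
|1.0000 − 0.9000| = 0.100

0.100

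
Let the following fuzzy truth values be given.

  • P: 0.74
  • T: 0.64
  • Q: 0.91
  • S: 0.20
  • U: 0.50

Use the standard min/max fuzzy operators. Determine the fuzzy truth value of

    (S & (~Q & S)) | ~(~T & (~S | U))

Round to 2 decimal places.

~Q = 1 − 0.91 = 0.09
~Q & S = min(a, b) on (0.09, 0.20) = 0.09
S & (~Q & S) = min(a, b) on (0.20, 0.09) = 0.09
~T = 1 − 0.64 = 0.36
~S = 1 − 0.20 = 0.80
~S | U = max(a, b) on (0.80, 0.50) = 0.80
~T & (~S | U) = min(a, b) on (0.36, 0.80) = 0.36
~(~T & (~S | U)) = 1 − 0.36 = 0.64
(S & (~Q & S)) | ~(~T & (~S | U)) = max(a, b) on (0.09, 0.64) = 0.64

0.64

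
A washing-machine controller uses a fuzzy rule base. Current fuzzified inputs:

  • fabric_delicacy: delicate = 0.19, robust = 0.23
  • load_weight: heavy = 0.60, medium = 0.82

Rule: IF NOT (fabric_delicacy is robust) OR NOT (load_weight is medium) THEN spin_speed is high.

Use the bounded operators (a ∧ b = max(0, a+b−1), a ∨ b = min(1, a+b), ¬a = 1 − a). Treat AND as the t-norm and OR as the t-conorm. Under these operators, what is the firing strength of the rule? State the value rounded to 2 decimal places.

firing strength: ¬robust=1−0.23=0.77, ¬medium=1−0.82=0.18; OR[min(1, a+b)] → w = 0.95

0.95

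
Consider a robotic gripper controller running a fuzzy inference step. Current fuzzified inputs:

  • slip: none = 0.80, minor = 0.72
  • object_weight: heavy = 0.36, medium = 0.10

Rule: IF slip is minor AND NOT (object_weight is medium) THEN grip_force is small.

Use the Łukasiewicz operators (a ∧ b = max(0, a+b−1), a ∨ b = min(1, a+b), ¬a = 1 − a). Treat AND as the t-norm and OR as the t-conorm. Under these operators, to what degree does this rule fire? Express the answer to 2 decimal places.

0.62

firing strength: minor=0.72, ¬medium=1−0.10=0.90; AND[max(0, a+b−1)] → w = 0.62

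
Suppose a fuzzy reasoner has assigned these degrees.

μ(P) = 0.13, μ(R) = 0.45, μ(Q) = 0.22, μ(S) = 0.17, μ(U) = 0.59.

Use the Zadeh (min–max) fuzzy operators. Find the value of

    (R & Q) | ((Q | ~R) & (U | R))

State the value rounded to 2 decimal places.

0.55

R & Q = min(a, b) on (0.45, 0.22) = 0.22
~R = 1 − 0.45 = 0.55
Q | ~R = max(a, b) on (0.22, 0.55) = 0.55
U | R = max(a, b) on (0.59, 0.45) = 0.59
(Q | ~R) & (U | R) = min(a, b) on (0.55, 0.59) = 0.55
(R & Q) | ((Q | ~R) & (U | R)) = max(a, b) on (0.22, 0.55) = 0.55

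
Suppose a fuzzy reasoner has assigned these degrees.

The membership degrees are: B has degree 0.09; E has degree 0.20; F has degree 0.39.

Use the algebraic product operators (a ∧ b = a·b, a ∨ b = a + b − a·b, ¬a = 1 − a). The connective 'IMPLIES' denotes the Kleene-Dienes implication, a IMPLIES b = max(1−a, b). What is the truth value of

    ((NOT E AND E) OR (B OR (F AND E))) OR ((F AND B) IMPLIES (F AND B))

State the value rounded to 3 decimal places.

NOT E = 1 − 0.2000 = 0.8000
NOT E AND E = a·b on (0.8000, 0.2000) = 0.1600
F AND E = a·b on (0.3900, 0.2000) = 0.0780
B OR (F AND E) = a + b − a·b on (0.0900, 0.0780) = 0.1610
(NOT E AND E) OR (B OR (F AND E)) = a + b − a·b on (0.1600, 0.1610) = 0.2952
F AND B = a·b on (0.3900, 0.0900) = 0.0351
F AND B = a·b on (0.3900, 0.0900) = 0.0351
(F AND B) IMPLIES (F AND B)  [Kleene-Dienes: max(1−a, b)] with a=0.0351, b=0.0351 → 0.9649
((NOT E AND E) OR (B OR (F AND E))) OR ((F AND B) IMPLIES (F AND B)) = a + b − a·b on (0.2952, 0.9649) = 0.9753

0.975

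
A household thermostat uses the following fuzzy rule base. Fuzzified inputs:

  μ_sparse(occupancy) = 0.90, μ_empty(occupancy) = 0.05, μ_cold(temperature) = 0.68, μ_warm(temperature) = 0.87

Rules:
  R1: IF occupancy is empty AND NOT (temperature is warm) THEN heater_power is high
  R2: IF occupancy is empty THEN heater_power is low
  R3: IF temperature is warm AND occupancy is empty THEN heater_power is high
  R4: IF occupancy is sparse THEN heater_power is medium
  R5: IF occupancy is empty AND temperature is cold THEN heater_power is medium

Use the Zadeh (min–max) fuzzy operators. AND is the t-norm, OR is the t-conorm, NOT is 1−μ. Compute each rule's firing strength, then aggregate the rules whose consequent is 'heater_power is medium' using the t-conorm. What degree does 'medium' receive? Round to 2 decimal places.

0.90

R1: empty=0.05, ¬warm=1−0.87=0.13; AND[min(a, b)] → w = 0.05
R2: empty=0.05 → w = 0.05
R3: warm=0.87, empty=0.05; AND[min(a, b)] → w = 0.05
R4: sparse=0.90 → w = 0.90
R5: empty=0.05, cold=0.68; AND[min(a, b)] → w = 0.05
Rules with consequent 'medium': {R4, R5} → strengths 0.90, 0.05
Aggregate via t-conorm [max(a, b)]: 0.90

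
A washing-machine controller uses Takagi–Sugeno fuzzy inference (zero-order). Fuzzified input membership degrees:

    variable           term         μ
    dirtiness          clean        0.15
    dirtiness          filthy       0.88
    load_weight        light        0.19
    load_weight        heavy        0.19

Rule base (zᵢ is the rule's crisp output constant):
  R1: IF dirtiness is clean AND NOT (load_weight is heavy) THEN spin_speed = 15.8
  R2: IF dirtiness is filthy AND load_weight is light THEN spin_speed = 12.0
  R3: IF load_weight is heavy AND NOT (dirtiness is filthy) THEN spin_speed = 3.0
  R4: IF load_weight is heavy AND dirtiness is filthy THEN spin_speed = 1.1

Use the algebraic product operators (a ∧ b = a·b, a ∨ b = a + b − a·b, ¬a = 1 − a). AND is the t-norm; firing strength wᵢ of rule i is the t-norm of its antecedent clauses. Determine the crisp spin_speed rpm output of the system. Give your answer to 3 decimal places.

8.729

R1 (z=15.8): clean=0.15, ¬heavy=1−0.19=0.81; AND[a·b] → w = 0.1215
R2 (z=12.0): filthy=0.88, light=0.19; AND[a·b] → w = 0.1672
R3 (z=3.0): heavy=0.19, ¬filthy=1−0.88=0.12; AND[a·b] → w = 0.0228
R4 (z=1.1): heavy=0.19, filthy=0.88; AND[a·b] → w = 0.1672
Weighted average = (0.1215·15.8 + 0.1672·12.0 + 0.0228·3.0 + 0.1672·1.1) / (0.1215 + 0.1672 + 0.0228 + 0.1672)
  = 4.1784 / 0.4787 = 8.729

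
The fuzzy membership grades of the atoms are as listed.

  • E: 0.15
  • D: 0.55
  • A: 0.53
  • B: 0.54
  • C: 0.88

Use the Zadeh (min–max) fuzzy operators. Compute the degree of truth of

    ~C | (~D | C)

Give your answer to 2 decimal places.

0.88

~C = 1 − 0.88 = 0.12
~D = 1 − 0.55 = 0.45
~D | C = max(a, b) on (0.45, 0.88) = 0.88
~C | (~D | C) = max(a, b) on (0.12, 0.88) = 0.88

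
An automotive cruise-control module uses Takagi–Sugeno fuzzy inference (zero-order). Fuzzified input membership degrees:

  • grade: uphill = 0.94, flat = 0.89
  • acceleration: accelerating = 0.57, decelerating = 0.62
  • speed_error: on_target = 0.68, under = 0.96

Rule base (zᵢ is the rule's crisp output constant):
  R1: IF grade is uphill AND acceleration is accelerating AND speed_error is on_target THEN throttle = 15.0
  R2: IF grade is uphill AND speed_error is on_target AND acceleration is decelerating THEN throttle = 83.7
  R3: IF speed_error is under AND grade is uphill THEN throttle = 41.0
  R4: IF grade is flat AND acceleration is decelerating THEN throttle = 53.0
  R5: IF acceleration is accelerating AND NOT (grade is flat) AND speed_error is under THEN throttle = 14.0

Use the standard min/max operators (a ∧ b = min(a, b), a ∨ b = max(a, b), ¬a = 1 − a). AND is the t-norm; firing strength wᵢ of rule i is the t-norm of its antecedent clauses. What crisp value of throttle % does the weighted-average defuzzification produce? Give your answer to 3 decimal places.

R1 (z=15.0): uphill=0.94, accelerating=0.57, on_target=0.68; AND[min(a, b)] → w = 0.57
R2 (z=83.7): uphill=0.94, on_target=0.68, decelerating=0.62; AND[min(a, b)] → w = 0.62
R3 (z=41.0): under=0.96, uphill=0.94; AND[min(a, b)] → w = 0.94
R4 (z=53.0): flat=0.89, decelerating=0.62; AND[min(a, b)] → w = 0.62
R5 (z=14.0): accelerating=0.57, ¬flat=1−0.89=0.11, under=0.96; AND[min(a, b)] → w = 0.11
Weighted average = (0.57·15.0 + 0.62·83.7 + 0.94·41.0 + 0.62·53.0 + 0.11·14.0) / (0.57 + 0.62 + 0.94 + 0.62 + 0.11)
  = 133.3840 / 2.8600 = 46.638

46.638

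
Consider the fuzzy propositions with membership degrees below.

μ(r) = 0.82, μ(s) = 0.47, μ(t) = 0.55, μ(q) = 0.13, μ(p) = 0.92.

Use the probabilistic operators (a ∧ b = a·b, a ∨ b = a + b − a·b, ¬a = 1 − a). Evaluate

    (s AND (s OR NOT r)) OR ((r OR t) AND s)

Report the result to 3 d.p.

0.583

NOT r = 1 − 0.8200 = 0.1800
s OR NOT r = a + b − a·b on (0.4700, 0.1800) = 0.5654
s AND (s OR NOT r) = a·b on (0.4700, 0.5654) = 0.2657
r OR t = a + b − a·b on (0.8200, 0.5500) = 0.9190
(r OR t) AND s = a·b on (0.9190, 0.4700) = 0.4319
(s AND (s OR NOT r)) OR ((r OR t) AND s) = a + b − a·b on (0.2657, 0.4319) = 0.5829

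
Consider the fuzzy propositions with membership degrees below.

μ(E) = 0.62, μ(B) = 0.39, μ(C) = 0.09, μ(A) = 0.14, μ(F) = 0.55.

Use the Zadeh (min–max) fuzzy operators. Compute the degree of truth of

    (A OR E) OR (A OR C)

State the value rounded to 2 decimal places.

0.62

A OR E = max(a, b) on (0.14, 0.62) = 0.62
A OR C = max(a, b) on (0.14, 0.09) = 0.14
(A OR E) OR (A OR C) = max(a, b) on (0.62, 0.14) = 0.62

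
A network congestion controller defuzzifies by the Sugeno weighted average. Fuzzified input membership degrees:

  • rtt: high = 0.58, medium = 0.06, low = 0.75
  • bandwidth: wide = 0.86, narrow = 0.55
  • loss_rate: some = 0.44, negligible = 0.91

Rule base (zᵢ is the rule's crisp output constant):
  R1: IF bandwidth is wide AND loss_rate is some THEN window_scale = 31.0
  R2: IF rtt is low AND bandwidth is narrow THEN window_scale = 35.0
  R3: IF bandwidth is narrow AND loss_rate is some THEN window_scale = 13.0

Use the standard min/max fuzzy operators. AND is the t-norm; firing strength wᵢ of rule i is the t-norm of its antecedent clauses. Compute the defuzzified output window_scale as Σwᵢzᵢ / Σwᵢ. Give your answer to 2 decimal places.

R1 (z=31.0): wide=0.86, some=0.44; AND[min(a, b)] → w = 0.44
R2 (z=35.0): low=0.75, narrow=0.55; AND[min(a, b)] → w = 0.55
R3 (z=13.0): narrow=0.55, some=0.44; AND[min(a, b)] → w = 0.44
Weighted average = (0.44·31.0 + 0.55·35.0 + 0.44·13.0) / (0.44 + 0.55 + 0.44)
  = 38.6100 / 1.4300 = 27.00

27.00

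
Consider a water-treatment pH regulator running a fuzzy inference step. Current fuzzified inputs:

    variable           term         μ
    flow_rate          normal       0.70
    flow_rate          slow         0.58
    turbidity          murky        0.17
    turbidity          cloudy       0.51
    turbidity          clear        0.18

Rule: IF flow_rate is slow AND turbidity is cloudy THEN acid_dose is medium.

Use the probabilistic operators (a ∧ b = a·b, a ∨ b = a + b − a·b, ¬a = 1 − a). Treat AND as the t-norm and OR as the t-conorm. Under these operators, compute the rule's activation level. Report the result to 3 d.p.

firing strength: slow=0.58, cloudy=0.51; AND[a·b] → w = 0.2958

0.296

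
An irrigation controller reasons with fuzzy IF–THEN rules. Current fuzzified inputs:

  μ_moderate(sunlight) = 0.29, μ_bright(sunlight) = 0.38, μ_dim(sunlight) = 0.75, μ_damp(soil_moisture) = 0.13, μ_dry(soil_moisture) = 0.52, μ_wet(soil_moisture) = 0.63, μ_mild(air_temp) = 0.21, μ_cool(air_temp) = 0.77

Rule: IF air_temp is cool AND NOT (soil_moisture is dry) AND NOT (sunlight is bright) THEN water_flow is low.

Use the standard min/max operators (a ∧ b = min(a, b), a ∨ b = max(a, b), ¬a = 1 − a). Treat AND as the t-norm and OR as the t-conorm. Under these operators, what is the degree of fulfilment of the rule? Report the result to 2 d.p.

0.48

firing strength: cool=0.77, ¬dry=1−0.52=0.48, ¬bright=1−0.38=0.62; AND[min(a, b)] → w = 0.48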